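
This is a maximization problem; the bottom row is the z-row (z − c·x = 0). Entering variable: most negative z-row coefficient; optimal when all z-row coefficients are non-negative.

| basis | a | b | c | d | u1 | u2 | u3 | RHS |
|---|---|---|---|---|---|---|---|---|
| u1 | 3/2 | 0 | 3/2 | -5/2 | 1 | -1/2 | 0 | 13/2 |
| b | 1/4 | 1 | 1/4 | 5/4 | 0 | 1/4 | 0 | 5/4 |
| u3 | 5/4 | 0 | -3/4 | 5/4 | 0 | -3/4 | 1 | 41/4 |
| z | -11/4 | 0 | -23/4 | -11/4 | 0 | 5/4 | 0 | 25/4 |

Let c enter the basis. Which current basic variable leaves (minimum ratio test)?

Column c entries and ratios — u1: (13/2)/(3/2) = 13/3; b: (5/4)/(1/4) = 5; u3: -3/4 ≤ 0, skip.
Smallest ratio is 13/3 in the row of u1, so u1 leaves.

u1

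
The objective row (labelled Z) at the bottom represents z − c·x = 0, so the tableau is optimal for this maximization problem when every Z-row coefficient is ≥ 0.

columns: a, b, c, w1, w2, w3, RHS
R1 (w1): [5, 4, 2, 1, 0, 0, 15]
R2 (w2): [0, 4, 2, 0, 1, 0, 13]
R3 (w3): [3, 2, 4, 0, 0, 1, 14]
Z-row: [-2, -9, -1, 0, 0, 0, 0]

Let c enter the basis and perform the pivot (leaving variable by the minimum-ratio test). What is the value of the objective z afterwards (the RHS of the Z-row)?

Ratio test on column c — row 1: 15/2 = 15/2; row 2: 13/2 = 13/2; row 3: 14/4 = 7/2. Minimum is 7/2 at row 3 (w3 leaves); pivot element 4.
Pivot on row 3; the Z-row RHS becomes 0 − (-1)·(7/2) = 7/2.

7/2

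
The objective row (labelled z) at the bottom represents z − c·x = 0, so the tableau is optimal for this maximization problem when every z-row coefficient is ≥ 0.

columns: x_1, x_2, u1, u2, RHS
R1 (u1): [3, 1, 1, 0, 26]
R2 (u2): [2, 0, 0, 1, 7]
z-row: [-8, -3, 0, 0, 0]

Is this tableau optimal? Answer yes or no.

The z-row has a negative entry -8 in column x_1, so it is not optimal.

no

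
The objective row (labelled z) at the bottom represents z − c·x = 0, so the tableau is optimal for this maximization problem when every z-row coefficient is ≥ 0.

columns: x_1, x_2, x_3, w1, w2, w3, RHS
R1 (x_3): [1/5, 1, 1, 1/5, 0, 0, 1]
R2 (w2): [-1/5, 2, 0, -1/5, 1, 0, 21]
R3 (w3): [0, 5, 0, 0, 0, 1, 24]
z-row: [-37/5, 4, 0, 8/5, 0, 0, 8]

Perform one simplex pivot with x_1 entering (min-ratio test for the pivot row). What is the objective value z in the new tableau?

Ratio test on column x_1 — row 1: 1/(1/5) = 5; row 2: entry -1/5 ≤ 0; row 3: entry 0 ≤ 0. Minimum is 5 at row 1 (x_3 leaves); pivot element 1/5.
Pivot on row 1; the z-row RHS becomes 8 − (-37/5)·5 = 45.

45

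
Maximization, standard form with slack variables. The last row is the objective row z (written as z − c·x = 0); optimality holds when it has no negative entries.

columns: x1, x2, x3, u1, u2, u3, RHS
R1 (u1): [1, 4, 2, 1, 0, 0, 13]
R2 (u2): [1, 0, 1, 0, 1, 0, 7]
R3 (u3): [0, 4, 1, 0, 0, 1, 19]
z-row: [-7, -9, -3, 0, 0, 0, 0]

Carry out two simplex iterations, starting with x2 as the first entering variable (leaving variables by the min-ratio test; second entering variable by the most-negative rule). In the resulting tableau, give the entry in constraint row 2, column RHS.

7

Ratio test on column x2 — row 1: 13/4 = 13/4; row 2: entry 0 ≤ 0; row 3: 19/4 = 19/4. Minimum is 13/4 at row 1 (u1 leaves); pivot element 4.
Divide row 1 by 4; eliminate column x2 from the other rows.
Second iteration: most negative z-row entry is -19/4 in column x1, so x1 enters.
Ratio test on column x1 — row 1: (13/4)/(1/4) = 13; row 2: 7/1 = 7; row 3: entry -1 ≤ 0. Minimum is 7 at row 2 (u2 leaves); pivot element 1.
Divide row 2 by 1; eliminate column x1 from the other rows.
After both pivots, the entry at constraint row 2, column RHS is 7.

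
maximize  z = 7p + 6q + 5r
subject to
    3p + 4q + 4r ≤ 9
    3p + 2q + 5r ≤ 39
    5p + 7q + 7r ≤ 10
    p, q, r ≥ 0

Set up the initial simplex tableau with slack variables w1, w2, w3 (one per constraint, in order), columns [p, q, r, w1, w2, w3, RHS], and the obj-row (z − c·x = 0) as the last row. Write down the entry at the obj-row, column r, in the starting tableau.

The obj-row carries the negated objective coefficients: the r entry is -5.

-5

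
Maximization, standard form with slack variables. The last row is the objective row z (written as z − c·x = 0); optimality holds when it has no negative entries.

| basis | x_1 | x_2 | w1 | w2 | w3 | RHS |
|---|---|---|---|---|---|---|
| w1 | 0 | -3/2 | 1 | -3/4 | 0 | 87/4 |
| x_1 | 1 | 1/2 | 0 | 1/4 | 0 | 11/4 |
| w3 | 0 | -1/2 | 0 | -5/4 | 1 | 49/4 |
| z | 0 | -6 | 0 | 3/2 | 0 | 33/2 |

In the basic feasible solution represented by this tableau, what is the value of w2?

0

w2 is not in the basis, so in the current basic feasible solution w2 = 0.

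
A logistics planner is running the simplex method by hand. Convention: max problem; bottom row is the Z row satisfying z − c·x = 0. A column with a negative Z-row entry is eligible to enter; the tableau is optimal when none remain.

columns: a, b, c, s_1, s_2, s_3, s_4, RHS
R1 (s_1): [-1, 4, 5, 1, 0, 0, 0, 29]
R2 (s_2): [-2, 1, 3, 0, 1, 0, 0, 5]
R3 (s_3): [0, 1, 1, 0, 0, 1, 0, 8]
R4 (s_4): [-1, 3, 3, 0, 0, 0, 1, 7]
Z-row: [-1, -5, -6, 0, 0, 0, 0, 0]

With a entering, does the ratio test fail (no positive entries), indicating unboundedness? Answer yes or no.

yes

Every constraint-row entry in column a is ≤ 0, so increasing a is unbounded.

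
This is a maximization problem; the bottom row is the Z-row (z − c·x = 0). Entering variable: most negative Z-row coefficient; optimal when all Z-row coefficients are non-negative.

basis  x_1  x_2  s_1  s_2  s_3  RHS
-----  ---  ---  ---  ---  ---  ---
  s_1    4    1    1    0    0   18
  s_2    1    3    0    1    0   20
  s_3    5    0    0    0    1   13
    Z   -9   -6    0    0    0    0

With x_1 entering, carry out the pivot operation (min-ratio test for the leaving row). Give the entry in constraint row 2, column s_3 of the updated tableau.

Ratio test on column x_1 — row 1: 18/4 = 9/2; row 2: 20/1 = 20; row 3: 13/5 = 13/5. Minimum is 13/5 at row 3 (s_3 leaves); pivot element 5.
Divide row 3 by 5; eliminate column x_1 from the other rows.
Row 2 update in column s_3: 0 − 1·(1/5) = -1/5.

-1/5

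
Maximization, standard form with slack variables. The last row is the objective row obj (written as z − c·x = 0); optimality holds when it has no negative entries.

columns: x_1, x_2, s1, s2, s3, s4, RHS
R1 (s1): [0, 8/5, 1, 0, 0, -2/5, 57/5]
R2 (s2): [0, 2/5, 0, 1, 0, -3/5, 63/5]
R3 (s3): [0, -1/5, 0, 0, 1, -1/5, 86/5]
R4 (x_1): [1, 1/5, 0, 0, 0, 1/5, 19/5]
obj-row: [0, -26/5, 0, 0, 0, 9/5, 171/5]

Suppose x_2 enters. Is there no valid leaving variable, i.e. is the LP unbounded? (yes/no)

Column x_2 has positive entries in row(s) 1, 2, 4, so the ratio test bounds it — not unbounded.

no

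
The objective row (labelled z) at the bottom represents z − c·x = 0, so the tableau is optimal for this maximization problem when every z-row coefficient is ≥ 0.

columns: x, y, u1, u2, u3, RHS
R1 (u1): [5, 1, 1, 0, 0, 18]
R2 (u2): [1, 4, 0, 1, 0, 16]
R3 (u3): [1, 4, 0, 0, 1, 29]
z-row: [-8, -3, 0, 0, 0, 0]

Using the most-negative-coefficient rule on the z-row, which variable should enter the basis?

x

Negative z-row entries: x: -8, y: -3.
The most negative is -8 in column x, so x enters.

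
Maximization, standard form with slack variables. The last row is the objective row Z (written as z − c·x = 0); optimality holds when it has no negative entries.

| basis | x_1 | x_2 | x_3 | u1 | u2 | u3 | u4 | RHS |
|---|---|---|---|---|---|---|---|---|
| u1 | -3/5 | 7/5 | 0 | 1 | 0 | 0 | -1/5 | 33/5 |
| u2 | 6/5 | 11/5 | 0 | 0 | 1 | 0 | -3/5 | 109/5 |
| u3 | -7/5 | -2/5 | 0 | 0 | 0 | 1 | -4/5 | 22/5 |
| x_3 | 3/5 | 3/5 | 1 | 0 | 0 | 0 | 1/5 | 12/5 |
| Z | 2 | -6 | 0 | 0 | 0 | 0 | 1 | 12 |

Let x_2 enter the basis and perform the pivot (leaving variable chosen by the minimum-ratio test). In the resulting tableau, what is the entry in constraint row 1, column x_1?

Ratio test on column x_2 — row 1: (33/5)/(7/5) = 33/7; row 2: (109/5)/(11/5) = 109/11; row 3: entry -2/5 ≤ 0; row 4: (12/5)/(3/5) = 4. Minimum is 4 at row 4 (x_3 leaves); pivot element 3/5.
Divide row 4 by 3/5; eliminate column x_2 from the other rows.
Row 1 update in column x_1: -3/5 − (7/5)·1 = -2.

-2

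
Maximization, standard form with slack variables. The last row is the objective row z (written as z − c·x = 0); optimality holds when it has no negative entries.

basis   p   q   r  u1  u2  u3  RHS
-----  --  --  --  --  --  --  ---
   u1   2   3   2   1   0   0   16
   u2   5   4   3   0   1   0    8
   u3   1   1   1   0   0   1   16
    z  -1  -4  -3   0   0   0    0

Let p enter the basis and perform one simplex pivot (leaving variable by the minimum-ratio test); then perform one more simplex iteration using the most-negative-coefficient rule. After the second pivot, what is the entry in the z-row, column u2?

Ratio test on column p — row 1: 16/2 = 8; row 2: 8/5 = 8/5; row 3: 16/1 = 16. Minimum is 8/5 at row 2 (u2 leaves); pivot element 5.
Divide row 2 by 5; eliminate column p from the other rows.
Second iteration: most negative z-row entry is -16/5 in column q, so q enters.
Ratio test on column q — row 1: (64/5)/(7/5) = 64/7; row 2: (8/5)/(4/5) = 2; row 3: (72/5)/(1/5) = 72. Minimum is 2 at row 2 (p leaves); pivot element 4/5.
Divide row 2 by 4/5; eliminate column q from the other rows.
After both pivots, the entry at the z-row, column u2 is 1.

1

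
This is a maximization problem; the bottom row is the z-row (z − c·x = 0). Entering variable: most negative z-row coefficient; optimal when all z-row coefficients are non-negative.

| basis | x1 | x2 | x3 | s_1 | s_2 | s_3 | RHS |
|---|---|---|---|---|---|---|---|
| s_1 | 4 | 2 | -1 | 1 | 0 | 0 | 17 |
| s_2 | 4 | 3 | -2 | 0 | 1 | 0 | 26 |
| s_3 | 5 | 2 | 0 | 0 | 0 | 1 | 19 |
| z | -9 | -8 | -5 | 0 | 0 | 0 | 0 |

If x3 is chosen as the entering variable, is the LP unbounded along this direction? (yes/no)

Every constraint-row entry in column x3 is ≤ 0, so increasing x3 is unbounded.

yes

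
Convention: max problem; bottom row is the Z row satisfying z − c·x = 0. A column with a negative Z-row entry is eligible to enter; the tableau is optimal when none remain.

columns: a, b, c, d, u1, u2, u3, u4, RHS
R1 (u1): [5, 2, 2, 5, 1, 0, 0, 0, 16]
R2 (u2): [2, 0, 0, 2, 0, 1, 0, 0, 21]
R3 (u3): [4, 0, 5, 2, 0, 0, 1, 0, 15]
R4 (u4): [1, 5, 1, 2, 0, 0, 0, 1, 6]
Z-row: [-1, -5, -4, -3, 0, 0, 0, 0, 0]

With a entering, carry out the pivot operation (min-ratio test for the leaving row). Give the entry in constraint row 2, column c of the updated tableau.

Ratio test on column a — row 1: 16/5 = 16/5; row 2: 21/2 = 21/2; row 3: 15/4 = 15/4; row 4: 6/1 = 6. Minimum is 16/5 at row 1 (u1 leaves); pivot element 5.
Divide row 1 by 5; eliminate column a from the other rows.
Row 2 update in column c: 0 − 2·(2/5) = -4/5.

-4/5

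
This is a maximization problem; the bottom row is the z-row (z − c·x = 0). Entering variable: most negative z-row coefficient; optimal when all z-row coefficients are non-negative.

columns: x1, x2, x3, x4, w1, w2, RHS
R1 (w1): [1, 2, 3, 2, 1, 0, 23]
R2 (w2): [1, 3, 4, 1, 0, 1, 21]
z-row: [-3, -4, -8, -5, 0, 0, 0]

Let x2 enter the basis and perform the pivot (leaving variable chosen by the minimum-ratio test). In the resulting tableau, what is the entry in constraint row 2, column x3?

4/3

Ratio test on column x2 — row 1: 23/2 = 23/2; row 2: 21/3 = 7. Minimum is 7 at row 2 (w2 leaves); pivot element 3.
Divide row 2 by 3; eliminate column x2 from the other rows.
In the new row 2, the x3 entry is the old entry divided by the pivot: 4/3 = 4/3.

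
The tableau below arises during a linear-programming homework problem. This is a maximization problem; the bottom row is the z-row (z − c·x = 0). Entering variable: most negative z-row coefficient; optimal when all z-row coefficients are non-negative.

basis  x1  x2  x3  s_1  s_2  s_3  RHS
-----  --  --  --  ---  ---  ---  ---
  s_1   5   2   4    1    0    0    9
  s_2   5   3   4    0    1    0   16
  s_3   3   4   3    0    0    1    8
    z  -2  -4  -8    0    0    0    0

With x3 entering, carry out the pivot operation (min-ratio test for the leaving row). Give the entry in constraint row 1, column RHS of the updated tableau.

9/4

Ratio test on column x3 — row 1: 9/4 = 9/4; row 2: 16/4 = 4; row 3: 8/3 = 8/3. Minimum is 9/4 at row 1 (s_1 leaves); pivot element 4.
Divide row 1 by 4; eliminate column x3 from the other rows.
In the new row 1, the RHS entry is the old entry divided by the pivot: 9/4 = 9/4.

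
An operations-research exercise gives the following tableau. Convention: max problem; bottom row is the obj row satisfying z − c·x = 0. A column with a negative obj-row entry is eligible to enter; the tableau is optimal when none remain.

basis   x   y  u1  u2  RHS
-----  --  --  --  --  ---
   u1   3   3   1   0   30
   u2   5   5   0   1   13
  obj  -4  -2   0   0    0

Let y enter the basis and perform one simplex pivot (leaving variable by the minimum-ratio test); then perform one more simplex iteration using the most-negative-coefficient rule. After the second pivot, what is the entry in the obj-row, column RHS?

Ratio test on column y — row 1: 30/3 = 10; row 2: 13/5 = 13/5. Minimum is 13/5 at row 2 (u2 leaves); pivot element 5.
Divide row 2 by 5; eliminate column y from the other rows.
Second iteration: most negative obj-row entry is -2 in column x, so x enters.
Ratio test on column x — row 1: entry 0 ≤ 0; row 2: (13/5)/1 = 13/5. Minimum is 13/5 at row 2 (y leaves); pivot element 1.
Divide row 2 by 1; eliminate column x from the other rows.
After both pivots, the entry at the obj-row, column RHS is 52/5.

52/5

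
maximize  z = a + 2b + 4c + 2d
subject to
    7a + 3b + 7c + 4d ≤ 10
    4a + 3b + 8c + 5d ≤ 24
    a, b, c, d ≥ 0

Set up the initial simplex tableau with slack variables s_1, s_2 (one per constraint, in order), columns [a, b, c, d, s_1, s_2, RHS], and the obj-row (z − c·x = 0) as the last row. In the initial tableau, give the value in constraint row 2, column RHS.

The RHS of constraint 2 is b_2 = 24.

24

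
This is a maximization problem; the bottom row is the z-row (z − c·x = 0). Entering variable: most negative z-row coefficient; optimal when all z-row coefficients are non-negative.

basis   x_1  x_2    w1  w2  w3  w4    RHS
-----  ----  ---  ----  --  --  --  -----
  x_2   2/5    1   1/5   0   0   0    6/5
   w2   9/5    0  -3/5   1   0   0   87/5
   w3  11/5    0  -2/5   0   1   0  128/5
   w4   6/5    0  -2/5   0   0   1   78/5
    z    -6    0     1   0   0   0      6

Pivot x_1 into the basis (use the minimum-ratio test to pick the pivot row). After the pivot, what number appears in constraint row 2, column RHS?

12

Ratio test on column x_1 — row 1: (6/5)/(2/5) = 3; row 2: (87/5)/(9/5) = 29/3; row 3: (128/5)/(11/5) = 128/11; row 4: (78/5)/(6/5) = 13. Minimum is 3 at row 1 (x_2 leaves); pivot element 2/5.
Divide row 1 by 2/5; eliminate column x_1 from the other rows.
Row 2 update in column RHS: 87/5 − (9/5)·3 = 12.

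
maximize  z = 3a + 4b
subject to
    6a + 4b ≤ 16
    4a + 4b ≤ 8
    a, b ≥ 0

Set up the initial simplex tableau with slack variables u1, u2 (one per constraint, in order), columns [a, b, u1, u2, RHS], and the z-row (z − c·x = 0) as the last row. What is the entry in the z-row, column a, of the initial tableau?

-3

The z-row carries the negated objective coefficients: the a entry is -3.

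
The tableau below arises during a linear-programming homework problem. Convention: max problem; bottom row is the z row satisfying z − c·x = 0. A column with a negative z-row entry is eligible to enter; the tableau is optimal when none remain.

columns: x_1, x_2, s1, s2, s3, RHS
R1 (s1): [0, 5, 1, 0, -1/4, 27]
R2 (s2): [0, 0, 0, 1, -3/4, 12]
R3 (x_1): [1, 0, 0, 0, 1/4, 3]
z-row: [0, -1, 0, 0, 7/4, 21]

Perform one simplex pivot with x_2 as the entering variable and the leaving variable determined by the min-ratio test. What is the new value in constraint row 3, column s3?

Ratio test on column x_2 — row 1: 27/5 = 27/5; row 2: entry 0 ≤ 0; row 3: entry 0 ≤ 0. Minimum is 27/5 at row 1 (s1 leaves); pivot element 5.
Divide row 1 by 5; eliminate column x_2 from the other rows.
Row 3 update in column s3: 1/4 − 0·(-1/20) = 1/4.

1/4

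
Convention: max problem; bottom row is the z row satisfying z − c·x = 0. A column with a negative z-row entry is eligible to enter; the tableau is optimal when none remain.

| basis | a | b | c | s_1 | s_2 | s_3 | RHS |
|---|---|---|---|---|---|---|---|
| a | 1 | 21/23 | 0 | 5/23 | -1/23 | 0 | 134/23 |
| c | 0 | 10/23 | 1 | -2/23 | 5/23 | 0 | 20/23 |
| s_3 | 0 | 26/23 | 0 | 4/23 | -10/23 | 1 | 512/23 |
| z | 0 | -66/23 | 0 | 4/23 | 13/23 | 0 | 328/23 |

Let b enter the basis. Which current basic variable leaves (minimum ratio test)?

c

Column b entries and ratios — a: (134/23)/(21/23) = 134/21; c: (20/23)/(10/23) = 2; s_3: (512/23)/(26/23) = 256/13.
Smallest ratio is 2 in the row of c, so c leaves.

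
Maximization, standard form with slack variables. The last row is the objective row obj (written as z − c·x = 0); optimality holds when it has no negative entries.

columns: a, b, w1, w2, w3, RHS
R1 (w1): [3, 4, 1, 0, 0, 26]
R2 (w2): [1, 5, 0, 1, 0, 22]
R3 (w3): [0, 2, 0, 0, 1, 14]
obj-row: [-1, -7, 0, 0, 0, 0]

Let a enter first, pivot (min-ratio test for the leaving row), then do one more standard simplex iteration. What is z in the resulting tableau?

322/11

Ratio test on column a — row 1: 26/3 = 26/3; row 2: 22/1 = 22; row 3: entry 0 ≤ 0. Minimum is 26/3 at row 1 (w1 leaves); pivot element 3.
Pivot on row 1; the obj-row RHS becomes 0 − (-1)·(26/3) = 26/3.
Next entering variable (most negative obj-row entry -17/3): b.
Ratio test on column b — row 1: (26/3)/(4/3) = 13/2; row 2: (40/3)/(11/3) = 40/11; row 3: 14/2 = 7. Minimum is 40/11 at row 2 (w2 leaves); pivot element 11/3.
After the second pivot the obj-row RHS is 26/3 − (-17/3)·(40/11) = 322/11.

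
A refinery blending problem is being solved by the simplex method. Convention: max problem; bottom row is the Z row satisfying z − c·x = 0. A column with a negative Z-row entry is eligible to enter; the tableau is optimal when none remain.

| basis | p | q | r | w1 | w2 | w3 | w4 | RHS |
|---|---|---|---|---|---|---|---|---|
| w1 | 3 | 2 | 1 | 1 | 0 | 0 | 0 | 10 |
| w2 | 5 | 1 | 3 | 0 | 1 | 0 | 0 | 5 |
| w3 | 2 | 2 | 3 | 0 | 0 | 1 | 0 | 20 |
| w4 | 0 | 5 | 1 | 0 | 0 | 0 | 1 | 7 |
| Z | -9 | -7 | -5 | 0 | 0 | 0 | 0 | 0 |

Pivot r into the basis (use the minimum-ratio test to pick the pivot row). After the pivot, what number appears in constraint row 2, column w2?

Ratio test on column r — row 1: 10/1 = 10; row 2: 5/3 = 5/3; row 3: 20/3 = 20/3; row 4: 7/1 = 7. Minimum is 5/3 at row 2 (w2 leaves); pivot element 3.
Divide row 2 by 3; eliminate column r from the other rows.
In the new row 2, the w2 entry is the old entry divided by the pivot: 1/3 = 1/3.

1/3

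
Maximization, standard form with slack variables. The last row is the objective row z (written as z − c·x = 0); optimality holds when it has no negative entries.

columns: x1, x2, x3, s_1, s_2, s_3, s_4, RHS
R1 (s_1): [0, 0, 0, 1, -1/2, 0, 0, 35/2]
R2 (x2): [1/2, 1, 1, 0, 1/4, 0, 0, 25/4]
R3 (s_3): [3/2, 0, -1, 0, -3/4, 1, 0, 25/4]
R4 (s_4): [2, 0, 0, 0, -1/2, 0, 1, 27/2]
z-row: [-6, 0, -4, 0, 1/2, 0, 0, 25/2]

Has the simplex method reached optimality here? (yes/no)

no

The z-row has a negative entry -6 in column x1, so it is not optimal.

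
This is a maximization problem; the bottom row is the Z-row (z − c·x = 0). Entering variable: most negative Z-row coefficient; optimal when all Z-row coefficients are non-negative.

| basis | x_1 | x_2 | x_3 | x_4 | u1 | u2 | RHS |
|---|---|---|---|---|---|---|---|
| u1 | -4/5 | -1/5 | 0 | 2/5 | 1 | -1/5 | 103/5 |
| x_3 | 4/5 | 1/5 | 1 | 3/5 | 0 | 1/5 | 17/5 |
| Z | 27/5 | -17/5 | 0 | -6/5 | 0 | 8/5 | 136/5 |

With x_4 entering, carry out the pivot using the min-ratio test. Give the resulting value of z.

Ratio test on column x_4 — row 1: (103/5)/(2/5) = 103/2; row 2: (17/5)/(3/5) = 17/3. Minimum is 17/3 at row 2 (x_3 leaves); pivot element 3/5.
Pivot on row 2; the Z-row RHS becomes 136/5 − (-6/5)·(17/3) = 34.

34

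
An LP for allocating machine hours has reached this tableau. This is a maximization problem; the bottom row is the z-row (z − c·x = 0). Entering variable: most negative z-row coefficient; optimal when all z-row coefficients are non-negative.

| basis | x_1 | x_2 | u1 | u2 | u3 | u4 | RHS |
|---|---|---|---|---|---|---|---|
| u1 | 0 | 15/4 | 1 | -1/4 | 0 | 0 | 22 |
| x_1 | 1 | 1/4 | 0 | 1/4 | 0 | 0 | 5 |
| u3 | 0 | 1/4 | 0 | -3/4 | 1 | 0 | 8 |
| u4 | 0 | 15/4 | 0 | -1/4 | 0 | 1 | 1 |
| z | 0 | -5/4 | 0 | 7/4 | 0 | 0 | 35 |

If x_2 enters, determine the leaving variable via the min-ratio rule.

u4

Column x_2 entries and ratios — u1: 22/(15/4) = 88/15; x_1: 5/(1/4) = 20; u3: 8/(1/4) = 32; u4: 1/(15/4) = 4/15.
Smallest ratio is 4/15 in the row of u4, so u4 leaves.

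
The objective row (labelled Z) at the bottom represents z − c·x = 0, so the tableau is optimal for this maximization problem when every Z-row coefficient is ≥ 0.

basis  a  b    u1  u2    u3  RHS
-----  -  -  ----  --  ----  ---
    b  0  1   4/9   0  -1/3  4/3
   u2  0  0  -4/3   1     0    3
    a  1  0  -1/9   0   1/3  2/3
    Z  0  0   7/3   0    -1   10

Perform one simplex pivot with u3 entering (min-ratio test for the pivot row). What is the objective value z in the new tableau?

Ratio test on column u3 — row 1: entry -1/3 ≤ 0; row 2: entry 0 ≤ 0; row 3: (2/3)/(1/3) = 2. Minimum is 2 at row 3 (a leaves); pivot element 1/3.
Pivot on row 3; the Z-row RHS becomes 10 − (-1)·2 = 12.

12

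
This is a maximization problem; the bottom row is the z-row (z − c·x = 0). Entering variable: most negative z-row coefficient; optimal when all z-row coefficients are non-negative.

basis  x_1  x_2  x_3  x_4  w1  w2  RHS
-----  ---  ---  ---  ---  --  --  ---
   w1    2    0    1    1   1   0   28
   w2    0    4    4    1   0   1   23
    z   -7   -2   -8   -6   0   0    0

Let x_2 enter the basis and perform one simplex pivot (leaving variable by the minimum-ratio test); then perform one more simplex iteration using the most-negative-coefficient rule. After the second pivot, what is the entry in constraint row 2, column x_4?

Ratio test on column x_2 — row 1: entry 0 ≤ 0; row 2: 23/4 = 23/4. Minimum is 23/4 at row 2 (w2 leaves); pivot element 4.
Divide row 2 by 4; eliminate column x_2 from the other rows.
Second iteration: most negative z-row entry is -7 in column x_1, so x_1 enters.
Ratio test on column x_1 — row 1: 28/2 = 14; row 2: entry 0 ≤ 0. Minimum is 14 at row 1 (w1 leaves); pivot element 2.
Divide row 1 by 2; eliminate column x_1 from the other rows.
After both pivots, the entry at constraint row 2, column x_4 is 1/4.

1/4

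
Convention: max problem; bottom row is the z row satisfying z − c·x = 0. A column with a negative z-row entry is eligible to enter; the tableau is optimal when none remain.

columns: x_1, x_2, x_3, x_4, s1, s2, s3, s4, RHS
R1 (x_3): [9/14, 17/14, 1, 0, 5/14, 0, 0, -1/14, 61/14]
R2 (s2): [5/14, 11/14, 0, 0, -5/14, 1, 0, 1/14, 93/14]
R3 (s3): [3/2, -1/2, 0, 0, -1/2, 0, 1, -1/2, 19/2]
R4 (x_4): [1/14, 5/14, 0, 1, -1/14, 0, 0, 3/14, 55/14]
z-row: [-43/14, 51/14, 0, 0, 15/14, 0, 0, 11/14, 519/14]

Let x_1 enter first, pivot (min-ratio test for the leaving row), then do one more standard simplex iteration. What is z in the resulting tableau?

Ratio test on column x_1 — row 1: (61/14)/(9/14) = 61/9; row 2: (93/14)/(5/14) = 93/5; row 3: (19/2)/(3/2) = 19/3; row 4: (55/14)/(1/14) = 55. Minimum is 19/3 at row 3 (s3 leaves); pivot element 3/2.
Pivot on row 3; the z-row RHS becomes 519/14 − (-43/14)·(19/3) = 1187/21.
Next entering variable (most negative z-row entry -5/21): s4.
Ratio test on column s4 — row 1: (2/7)/(1/7) = 2; row 2: (92/21)/(4/21) = 23; row 3: entry -1/3 ≤ 0; row 4: (73/21)/(5/21) = 73/5. Minimum is 2 at row 1 (x_3 leaves); pivot element 1/7.
After the second pivot the z-row RHS is 1187/21 − (-5/21)·2 = 57.

57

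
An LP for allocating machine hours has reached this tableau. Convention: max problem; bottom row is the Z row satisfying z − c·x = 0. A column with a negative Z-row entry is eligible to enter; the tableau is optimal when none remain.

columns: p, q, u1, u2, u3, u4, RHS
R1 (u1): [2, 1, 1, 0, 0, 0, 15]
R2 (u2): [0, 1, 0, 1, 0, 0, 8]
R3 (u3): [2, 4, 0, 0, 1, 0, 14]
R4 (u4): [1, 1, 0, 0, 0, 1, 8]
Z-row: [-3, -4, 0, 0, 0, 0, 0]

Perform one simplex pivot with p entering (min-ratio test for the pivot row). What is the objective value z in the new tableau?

Ratio test on column p — row 1: 15/2 = 15/2; row 2: entry 0 ≤ 0; row 3: 14/2 = 7; row 4: 8/1 = 8. Minimum is 7 at row 3 (u3 leaves); pivot element 2.
Pivot on row 3; the Z-row RHS becomes 0 − (-3)·7 = 21.

21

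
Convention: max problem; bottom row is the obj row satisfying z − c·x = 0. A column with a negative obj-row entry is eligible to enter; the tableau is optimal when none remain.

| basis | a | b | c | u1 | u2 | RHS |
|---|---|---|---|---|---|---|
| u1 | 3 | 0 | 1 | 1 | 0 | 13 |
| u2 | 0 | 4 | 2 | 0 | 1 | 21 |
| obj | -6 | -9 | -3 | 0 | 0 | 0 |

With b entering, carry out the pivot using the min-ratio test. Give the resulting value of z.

Ratio test on column b — row 1: entry 0 ≤ 0; row 2: 21/4 = 21/4. Minimum is 21/4 at row 2 (u2 leaves); pivot element 4.
Pivot on row 2; the obj-row RHS becomes 0 − (-9)·(21/4) = 189/4.

189/4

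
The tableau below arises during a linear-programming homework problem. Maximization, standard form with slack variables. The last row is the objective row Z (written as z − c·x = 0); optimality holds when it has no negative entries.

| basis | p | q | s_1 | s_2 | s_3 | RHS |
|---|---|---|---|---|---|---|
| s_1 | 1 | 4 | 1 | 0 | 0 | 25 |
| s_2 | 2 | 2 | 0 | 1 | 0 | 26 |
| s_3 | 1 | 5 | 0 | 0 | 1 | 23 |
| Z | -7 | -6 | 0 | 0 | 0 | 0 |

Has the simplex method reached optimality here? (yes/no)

The Z-row has a negative entry -7 in column p, so it is not optimal.

no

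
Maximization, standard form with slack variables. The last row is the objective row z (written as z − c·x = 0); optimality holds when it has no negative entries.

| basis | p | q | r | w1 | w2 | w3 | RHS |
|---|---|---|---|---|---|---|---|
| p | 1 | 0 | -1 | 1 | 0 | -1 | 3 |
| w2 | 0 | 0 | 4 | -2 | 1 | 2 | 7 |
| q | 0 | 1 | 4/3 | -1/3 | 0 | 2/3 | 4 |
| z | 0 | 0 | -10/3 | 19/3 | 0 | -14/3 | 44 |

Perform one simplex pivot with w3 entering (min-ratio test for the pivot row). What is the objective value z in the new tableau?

181/3

Ratio test on column w3 — row 1: entry -1 ≤ 0; row 2: 7/2 = 7/2; row 3: 4/(2/3) = 6. Minimum is 7/2 at row 2 (w2 leaves); pivot element 2.
Pivot on row 2; the z-row RHS becomes 44 − (-14/3)·(7/2) = 181/3.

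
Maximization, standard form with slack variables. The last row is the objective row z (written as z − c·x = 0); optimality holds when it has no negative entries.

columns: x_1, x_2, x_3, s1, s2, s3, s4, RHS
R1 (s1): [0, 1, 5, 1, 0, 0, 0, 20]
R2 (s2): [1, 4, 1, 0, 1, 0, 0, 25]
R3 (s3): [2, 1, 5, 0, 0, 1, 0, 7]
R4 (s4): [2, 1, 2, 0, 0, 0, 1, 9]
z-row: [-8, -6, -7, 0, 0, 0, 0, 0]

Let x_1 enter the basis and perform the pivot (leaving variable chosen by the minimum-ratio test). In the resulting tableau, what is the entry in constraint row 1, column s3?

0

Ratio test on column x_1 — row 1: entry 0 ≤ 0; row 2: 25/1 = 25; row 3: 7/2 = 7/2; row 4: 9/2 = 9/2. Minimum is 7/2 at row 3 (s3 leaves); pivot element 2.
Divide row 3 by 2; eliminate column x_1 from the other rows.
Row 1 update in column s3: 0 − 0·(1/2) = 0.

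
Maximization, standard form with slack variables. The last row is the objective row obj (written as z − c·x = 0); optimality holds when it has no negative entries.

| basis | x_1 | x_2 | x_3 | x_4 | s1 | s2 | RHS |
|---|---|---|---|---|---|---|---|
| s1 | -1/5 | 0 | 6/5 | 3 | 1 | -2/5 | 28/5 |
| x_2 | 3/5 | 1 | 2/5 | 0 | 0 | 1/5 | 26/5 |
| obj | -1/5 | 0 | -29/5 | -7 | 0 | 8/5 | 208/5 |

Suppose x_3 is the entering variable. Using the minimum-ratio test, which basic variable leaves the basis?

s1

Column x_3 entries and ratios — s1: (28/5)/(6/5) = 14/3; x_2: (26/5)/(2/5) = 13.
Smallest ratio is 14/3 in the row of s1, so s1 leaves.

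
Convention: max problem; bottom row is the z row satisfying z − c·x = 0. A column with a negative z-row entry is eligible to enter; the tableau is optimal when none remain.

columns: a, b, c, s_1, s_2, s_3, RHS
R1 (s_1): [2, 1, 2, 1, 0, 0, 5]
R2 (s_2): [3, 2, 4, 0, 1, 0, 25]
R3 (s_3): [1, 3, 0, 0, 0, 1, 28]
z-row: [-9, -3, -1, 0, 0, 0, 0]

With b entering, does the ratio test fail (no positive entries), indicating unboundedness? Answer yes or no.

no

Column b has positive entries in row(s) 1, 2, 3, so the ratio test bounds it — not unbounded.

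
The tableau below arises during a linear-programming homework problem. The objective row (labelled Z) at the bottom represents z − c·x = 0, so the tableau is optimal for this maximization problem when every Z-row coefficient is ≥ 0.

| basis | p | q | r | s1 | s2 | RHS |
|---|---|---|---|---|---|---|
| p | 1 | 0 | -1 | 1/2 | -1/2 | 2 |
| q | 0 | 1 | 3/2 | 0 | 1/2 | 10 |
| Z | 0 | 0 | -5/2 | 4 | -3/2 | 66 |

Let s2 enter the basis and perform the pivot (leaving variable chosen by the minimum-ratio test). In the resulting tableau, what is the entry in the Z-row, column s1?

4

Ratio test on column s2 — row 1: entry -1/2 ≤ 0; row 2: 10/(1/2) = 20. Minimum is 20 at row 2 (q leaves); pivot element 1/2.
Divide row 2 by 1/2; eliminate column s2 from the other rows.
Z-row update in column s1: 4 − (-3/2)·0 = 4.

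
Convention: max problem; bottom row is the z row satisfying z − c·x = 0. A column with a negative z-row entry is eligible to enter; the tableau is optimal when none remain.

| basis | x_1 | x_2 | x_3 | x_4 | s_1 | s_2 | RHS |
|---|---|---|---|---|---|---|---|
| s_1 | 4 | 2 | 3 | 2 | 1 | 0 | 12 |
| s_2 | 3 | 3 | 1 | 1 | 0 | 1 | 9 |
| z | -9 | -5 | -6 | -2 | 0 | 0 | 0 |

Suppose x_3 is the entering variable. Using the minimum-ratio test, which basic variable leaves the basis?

s_1

Column x_3 entries and ratios — s_1: 12/3 = 4; s_2: 9/1 = 9.
Smallest ratio is 4 in the row of s_1, so s_1 leaves.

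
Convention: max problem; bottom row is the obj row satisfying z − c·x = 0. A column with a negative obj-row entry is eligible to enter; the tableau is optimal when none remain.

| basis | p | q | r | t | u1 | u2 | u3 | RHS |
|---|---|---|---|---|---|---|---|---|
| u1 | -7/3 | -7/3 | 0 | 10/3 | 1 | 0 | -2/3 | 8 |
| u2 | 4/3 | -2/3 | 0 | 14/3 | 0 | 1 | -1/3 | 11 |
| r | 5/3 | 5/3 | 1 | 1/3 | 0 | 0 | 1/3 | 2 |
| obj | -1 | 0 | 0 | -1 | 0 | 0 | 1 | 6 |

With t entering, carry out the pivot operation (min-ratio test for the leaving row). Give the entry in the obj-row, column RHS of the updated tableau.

Ratio test on column t — row 1: 8/(10/3) = 12/5; row 2: 11/(14/3) = 33/14; row 3: 2/(1/3) = 6. Minimum is 33/14 at row 2 (u2 leaves); pivot element 14/3.
Divide row 2 by 14/3; eliminate column t from the other rows.
obj-row update in column RHS: 6 − (-1)·(33/14) = 117/14.

117/14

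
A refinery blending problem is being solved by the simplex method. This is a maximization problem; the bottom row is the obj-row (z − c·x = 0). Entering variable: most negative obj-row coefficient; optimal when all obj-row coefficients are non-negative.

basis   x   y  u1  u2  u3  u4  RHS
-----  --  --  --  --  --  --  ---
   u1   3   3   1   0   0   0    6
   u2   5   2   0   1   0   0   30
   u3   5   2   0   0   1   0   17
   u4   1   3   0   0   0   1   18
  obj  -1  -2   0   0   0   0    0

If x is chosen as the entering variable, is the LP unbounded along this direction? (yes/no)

Column x has positive entries in row(s) 1, 2, 3, 4, so the ratio test bounds it — not unbounded.

no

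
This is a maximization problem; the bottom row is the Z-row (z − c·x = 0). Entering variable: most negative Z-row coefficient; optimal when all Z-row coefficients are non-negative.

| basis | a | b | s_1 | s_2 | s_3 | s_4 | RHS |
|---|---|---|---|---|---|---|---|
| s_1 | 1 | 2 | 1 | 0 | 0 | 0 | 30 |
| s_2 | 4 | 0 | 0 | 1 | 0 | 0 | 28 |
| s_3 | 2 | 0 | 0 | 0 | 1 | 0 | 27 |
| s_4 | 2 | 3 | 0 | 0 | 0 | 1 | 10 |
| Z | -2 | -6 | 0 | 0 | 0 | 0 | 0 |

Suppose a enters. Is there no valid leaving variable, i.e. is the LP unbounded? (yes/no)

no

Column a has positive entries in row(s) 1, 2, 3, 4, so the ratio test bounds it — not unbounded.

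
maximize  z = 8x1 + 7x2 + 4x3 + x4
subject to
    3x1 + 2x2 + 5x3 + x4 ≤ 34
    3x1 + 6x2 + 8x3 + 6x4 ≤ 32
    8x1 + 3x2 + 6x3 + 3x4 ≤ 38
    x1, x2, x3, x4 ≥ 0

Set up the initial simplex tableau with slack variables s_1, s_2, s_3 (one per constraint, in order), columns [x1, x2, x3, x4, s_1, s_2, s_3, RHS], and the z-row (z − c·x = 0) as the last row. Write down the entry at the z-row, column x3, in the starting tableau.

-4

The z-row carries the negated objective coefficients: the x3 entry is -4.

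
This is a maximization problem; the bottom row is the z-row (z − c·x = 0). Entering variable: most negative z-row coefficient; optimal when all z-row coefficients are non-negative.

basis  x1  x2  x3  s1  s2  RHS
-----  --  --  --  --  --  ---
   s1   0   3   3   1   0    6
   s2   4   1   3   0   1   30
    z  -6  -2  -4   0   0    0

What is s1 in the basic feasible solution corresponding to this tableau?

s1 is basic (row 1); its value is the RHS of that row, 6.

6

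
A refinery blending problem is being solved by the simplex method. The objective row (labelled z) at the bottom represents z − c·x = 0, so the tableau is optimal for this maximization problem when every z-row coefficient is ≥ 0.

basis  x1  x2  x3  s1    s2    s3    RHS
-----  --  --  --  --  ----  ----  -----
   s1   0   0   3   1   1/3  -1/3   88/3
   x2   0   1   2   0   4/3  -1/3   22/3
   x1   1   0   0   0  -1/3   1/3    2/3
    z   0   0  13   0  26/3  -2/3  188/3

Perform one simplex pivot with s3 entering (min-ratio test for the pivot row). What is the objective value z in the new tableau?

Ratio test on column s3 — row 1: entry -1/3 ≤ 0; row 2: entry -1/3 ≤ 0; row 3: (2/3)/(1/3) = 2. Minimum is 2 at row 3 (x1 leaves); pivot element 1/3.
Pivot on row 3; the z-row RHS becomes 188/3 − (-2/3)·2 = 64.

64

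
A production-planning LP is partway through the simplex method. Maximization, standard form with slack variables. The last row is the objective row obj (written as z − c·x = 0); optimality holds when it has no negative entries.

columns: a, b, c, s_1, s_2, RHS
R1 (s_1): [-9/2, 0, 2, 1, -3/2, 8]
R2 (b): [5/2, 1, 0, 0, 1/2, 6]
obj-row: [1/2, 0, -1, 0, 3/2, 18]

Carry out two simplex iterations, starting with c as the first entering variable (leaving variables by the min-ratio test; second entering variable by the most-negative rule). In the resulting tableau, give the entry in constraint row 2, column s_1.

0

Ratio test on column c — row 1: 8/2 = 4; row 2: entry 0 ≤ 0. Minimum is 4 at row 1 (s_1 leaves); pivot element 2.
Divide row 1 by 2; eliminate column c from the other rows.
Second iteration: most negative obj-row entry is -7/4 in column a, so a enters.
Ratio test on column a — row 1: entry -9/4 ≤ 0; row 2: 6/(5/2) = 12/5. Minimum is 12/5 at row 2 (b leaves); pivot element 5/2.
Divide row 2 by 5/2; eliminate column a from the other rows.
After both pivots, the entry at constraint row 2, column s_1 is 0.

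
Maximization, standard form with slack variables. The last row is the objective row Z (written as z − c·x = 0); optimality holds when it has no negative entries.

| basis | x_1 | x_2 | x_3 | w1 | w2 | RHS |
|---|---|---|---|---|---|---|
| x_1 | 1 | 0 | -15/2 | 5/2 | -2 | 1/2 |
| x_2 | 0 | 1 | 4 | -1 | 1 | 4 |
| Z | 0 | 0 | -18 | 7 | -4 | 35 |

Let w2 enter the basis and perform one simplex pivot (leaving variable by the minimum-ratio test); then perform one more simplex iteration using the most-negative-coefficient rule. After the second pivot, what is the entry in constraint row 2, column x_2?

1/4

Ratio test on column w2 — row 1: entry -2 ≤ 0; row 2: 4/1 = 4. Minimum is 4 at row 2 (x_2 leaves); pivot element 1.
Divide row 2 by 1; eliminate column w2 from the other rows.
Second iteration: most negative Z-row entry is -2 in column x_3, so x_3 enters.
Ratio test on column x_3 — row 1: (17/2)/(1/2) = 17; row 2: 4/4 = 1. Minimum is 1 at row 2 (w2 leaves); pivot element 4.
Divide row 2 by 4; eliminate column x_3 from the other rows.
After both pivots, the entry at constraint row 2, column x_2 is 1/4.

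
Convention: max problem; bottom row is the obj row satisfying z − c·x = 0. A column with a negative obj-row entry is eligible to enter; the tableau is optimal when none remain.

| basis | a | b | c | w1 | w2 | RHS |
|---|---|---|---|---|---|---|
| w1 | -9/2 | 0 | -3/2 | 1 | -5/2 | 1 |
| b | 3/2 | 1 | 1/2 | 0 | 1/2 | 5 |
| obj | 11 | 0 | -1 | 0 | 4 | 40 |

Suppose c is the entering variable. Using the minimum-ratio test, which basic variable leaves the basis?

Column c entries and ratios — w1: -3/2 ≤ 0, skip; b: 5/(1/2) = 10.
Smallest ratio is 10 in the row of b, so b leaves.

b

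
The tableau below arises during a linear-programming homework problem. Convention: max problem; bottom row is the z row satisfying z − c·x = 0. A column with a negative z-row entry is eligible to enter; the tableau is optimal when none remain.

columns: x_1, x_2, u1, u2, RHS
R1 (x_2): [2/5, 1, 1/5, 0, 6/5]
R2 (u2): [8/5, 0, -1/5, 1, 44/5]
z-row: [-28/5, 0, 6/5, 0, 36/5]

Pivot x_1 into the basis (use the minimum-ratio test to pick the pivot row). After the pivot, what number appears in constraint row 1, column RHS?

Ratio test on column x_1 — row 1: (6/5)/(2/5) = 3; row 2: (44/5)/(8/5) = 11/2. Minimum is 3 at row 1 (x_2 leaves); pivot element 2/5.
Divide row 1 by 2/5; eliminate column x_1 from the other rows.
In the new row 1, the RHS entry is the old entry divided by the pivot: (6/5)/(2/5) = 3.

3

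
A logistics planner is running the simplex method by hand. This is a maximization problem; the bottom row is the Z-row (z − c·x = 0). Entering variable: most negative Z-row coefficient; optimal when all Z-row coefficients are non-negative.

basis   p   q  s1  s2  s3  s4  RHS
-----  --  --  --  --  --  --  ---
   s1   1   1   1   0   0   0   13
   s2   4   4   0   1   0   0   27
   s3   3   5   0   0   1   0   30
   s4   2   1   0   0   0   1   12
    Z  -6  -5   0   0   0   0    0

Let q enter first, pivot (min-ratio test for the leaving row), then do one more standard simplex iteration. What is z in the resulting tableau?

Ratio test on column q — row 1: 13/1 = 13; row 2: 27/4 = 27/4; row 3: 30/5 = 6; row 4: 12/1 = 12. Minimum is 6 at row 3 (s3 leaves); pivot element 5.
Pivot on row 3; the Z-row RHS becomes 0 − (-5)·6 = 30.
Next entering variable (most negative Z-row entry -3): p.
Ratio test on column p — row 1: 7/(2/5) = 35/2; row 2: 3/(8/5) = 15/8; row 3: 6/(3/5) = 10; row 4: 6/(7/5) = 30/7. Minimum is 15/8 at row 2 (s2 leaves); pivot element 8/5.
After the second pivot the Z-row RHS is 30 − (-3)·(15/8) = 285/8.

285/8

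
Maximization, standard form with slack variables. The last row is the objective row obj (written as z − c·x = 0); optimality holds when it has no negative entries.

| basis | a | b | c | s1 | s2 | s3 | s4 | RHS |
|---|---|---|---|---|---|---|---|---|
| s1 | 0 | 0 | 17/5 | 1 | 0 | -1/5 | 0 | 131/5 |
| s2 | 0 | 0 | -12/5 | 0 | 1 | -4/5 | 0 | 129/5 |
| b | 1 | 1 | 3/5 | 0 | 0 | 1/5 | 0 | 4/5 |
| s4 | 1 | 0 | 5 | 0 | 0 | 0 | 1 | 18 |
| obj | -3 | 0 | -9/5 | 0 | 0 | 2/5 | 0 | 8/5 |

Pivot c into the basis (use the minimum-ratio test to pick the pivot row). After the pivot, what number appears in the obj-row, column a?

0

Ratio test on column c — row 1: (131/5)/(17/5) = 131/17; row 2: entry -12/5 ≤ 0; row 3: (4/5)/(3/5) = 4/3; row 4: 18/5 = 18/5. Minimum is 4/3 at row 3 (b leaves); pivot element 3/5.
Divide row 3 by 3/5; eliminate column c from the other rows.
obj-row update in column a: -3 − (-9/5)·(5/3) = 0.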